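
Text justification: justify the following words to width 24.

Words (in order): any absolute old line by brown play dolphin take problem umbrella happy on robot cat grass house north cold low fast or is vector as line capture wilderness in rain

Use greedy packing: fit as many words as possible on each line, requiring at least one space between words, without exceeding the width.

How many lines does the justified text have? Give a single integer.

Line 1: ['any', 'absolute', 'old', 'line', 'by'] (min_width=24, slack=0)
Line 2: ['brown', 'play', 'dolphin', 'take'] (min_width=23, slack=1)
Line 3: ['problem', 'umbrella', 'happy'] (min_width=22, slack=2)
Line 4: ['on', 'robot', 'cat', 'grass', 'house'] (min_width=24, slack=0)
Line 5: ['north', 'cold', 'low', 'fast', 'or'] (min_width=22, slack=2)
Line 6: ['is', 'vector', 'as', 'line'] (min_width=17, slack=7)
Line 7: ['capture', 'wilderness', 'in'] (min_width=21, slack=3)
Line 8: ['rain'] (min_width=4, slack=20)
Total lines: 8

Answer: 8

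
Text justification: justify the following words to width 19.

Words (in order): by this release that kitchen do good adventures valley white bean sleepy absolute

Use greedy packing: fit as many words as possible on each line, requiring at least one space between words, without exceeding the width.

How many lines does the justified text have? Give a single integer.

Answer: 5

Derivation:
Line 1: ['by', 'this', 'release'] (min_width=15, slack=4)
Line 2: ['that', 'kitchen', 'do'] (min_width=15, slack=4)
Line 3: ['good', 'adventures'] (min_width=15, slack=4)
Line 4: ['valley', 'white', 'bean'] (min_width=17, slack=2)
Line 5: ['sleepy', 'absolute'] (min_width=15, slack=4)
Total lines: 5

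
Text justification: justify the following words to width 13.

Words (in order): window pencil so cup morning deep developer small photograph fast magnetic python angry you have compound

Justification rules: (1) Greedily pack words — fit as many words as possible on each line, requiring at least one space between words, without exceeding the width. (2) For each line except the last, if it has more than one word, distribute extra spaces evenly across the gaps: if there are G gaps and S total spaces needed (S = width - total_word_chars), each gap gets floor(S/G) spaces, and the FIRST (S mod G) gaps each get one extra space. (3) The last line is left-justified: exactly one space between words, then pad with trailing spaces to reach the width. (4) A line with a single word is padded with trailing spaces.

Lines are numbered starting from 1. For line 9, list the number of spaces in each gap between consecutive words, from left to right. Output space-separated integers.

Answer: 6

Derivation:
Line 1: ['window', 'pencil'] (min_width=13, slack=0)
Line 2: ['so', 'cup'] (min_width=6, slack=7)
Line 3: ['morning', 'deep'] (min_width=12, slack=1)
Line 4: ['developer'] (min_width=9, slack=4)
Line 5: ['small'] (min_width=5, slack=8)
Line 6: ['photograph'] (min_width=10, slack=3)
Line 7: ['fast', 'magnetic'] (min_width=13, slack=0)
Line 8: ['python', 'angry'] (min_width=12, slack=1)
Line 9: ['you', 'have'] (min_width=8, slack=5)
Line 10: ['compound'] (min_width=8, slack=5)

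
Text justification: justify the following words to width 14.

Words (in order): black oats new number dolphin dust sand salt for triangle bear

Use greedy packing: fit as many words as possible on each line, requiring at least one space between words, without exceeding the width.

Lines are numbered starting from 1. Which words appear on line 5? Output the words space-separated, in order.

Line 1: ['black', 'oats', 'new'] (min_width=14, slack=0)
Line 2: ['number', 'dolphin'] (min_width=14, slack=0)
Line 3: ['dust', 'sand', 'salt'] (min_width=14, slack=0)
Line 4: ['for', 'triangle'] (min_width=12, slack=2)
Line 5: ['bear'] (min_width=4, slack=10)

Answer: bear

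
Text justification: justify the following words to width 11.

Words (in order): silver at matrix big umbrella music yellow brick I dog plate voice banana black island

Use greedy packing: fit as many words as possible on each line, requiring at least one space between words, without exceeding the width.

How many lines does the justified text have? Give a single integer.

Answer: 10

Derivation:
Line 1: ['silver', 'at'] (min_width=9, slack=2)
Line 2: ['matrix', 'big'] (min_width=10, slack=1)
Line 3: ['umbrella'] (min_width=8, slack=3)
Line 4: ['music'] (min_width=5, slack=6)
Line 5: ['yellow'] (min_width=6, slack=5)
Line 6: ['brick', 'I', 'dog'] (min_width=11, slack=0)
Line 7: ['plate', 'voice'] (min_width=11, slack=0)
Line 8: ['banana'] (min_width=6, slack=5)
Line 9: ['black'] (min_width=5, slack=6)
Line 10: ['island'] (min_width=6, slack=5)
Total lines: 10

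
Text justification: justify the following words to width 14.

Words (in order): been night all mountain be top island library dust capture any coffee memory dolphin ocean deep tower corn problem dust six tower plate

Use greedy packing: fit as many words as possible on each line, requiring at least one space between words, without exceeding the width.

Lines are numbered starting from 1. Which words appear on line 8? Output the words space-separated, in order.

Line 1: ['been', 'night', 'all'] (min_width=14, slack=0)
Line 2: ['mountain', 'be'] (min_width=11, slack=3)
Line 3: ['top', 'island'] (min_width=10, slack=4)
Line 4: ['library', 'dust'] (min_width=12, slack=2)
Line 5: ['capture', 'any'] (min_width=11, slack=3)
Line 6: ['coffee', 'memory'] (min_width=13, slack=1)
Line 7: ['dolphin', 'ocean'] (min_width=13, slack=1)
Line 8: ['deep', 'tower'] (min_width=10, slack=4)
Line 9: ['corn', 'problem'] (min_width=12, slack=2)
Line 10: ['dust', 'six', 'tower'] (min_width=14, slack=0)
Line 11: ['plate'] (min_width=5, slack=9)

Answer: deep tower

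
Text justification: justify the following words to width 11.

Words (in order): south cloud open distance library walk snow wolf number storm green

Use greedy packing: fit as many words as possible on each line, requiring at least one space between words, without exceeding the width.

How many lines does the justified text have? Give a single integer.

Line 1: ['south', 'cloud'] (min_width=11, slack=0)
Line 2: ['open'] (min_width=4, slack=7)
Line 3: ['distance'] (min_width=8, slack=3)
Line 4: ['library'] (min_width=7, slack=4)
Line 5: ['walk', 'snow'] (min_width=9, slack=2)
Line 6: ['wolf', 'number'] (min_width=11, slack=0)
Line 7: ['storm', 'green'] (min_width=11, slack=0)
Total lines: 7

Answer: 7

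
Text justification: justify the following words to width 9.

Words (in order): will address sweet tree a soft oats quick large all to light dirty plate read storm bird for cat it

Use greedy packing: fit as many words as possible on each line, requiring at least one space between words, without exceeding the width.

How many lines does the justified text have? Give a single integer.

Line 1: ['will'] (min_width=4, slack=5)
Line 2: ['address'] (min_width=7, slack=2)
Line 3: ['sweet'] (min_width=5, slack=4)
Line 4: ['tree', 'a'] (min_width=6, slack=3)
Line 5: ['soft', 'oats'] (min_width=9, slack=0)
Line 6: ['quick'] (min_width=5, slack=4)
Line 7: ['large', 'all'] (min_width=9, slack=0)
Line 8: ['to', 'light'] (min_width=8, slack=1)
Line 9: ['dirty'] (min_width=5, slack=4)
Line 10: ['plate'] (min_width=5, slack=4)
Line 11: ['read'] (min_width=4, slack=5)
Line 12: ['storm'] (min_width=5, slack=4)
Line 13: ['bird', 'for'] (min_width=8, slack=1)
Line 14: ['cat', 'it'] (min_width=6, slack=3)
Total lines: 14

Answer: 14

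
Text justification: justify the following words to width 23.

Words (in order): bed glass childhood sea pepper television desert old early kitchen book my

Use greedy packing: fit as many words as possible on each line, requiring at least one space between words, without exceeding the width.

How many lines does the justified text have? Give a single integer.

Line 1: ['bed', 'glass', 'childhood', 'sea'] (min_width=23, slack=0)
Line 2: ['pepper', 'television'] (min_width=17, slack=6)
Line 3: ['desert', 'old', 'early'] (min_width=16, slack=7)
Line 4: ['kitchen', 'book', 'my'] (min_width=15, slack=8)
Total lines: 4

Answer: 4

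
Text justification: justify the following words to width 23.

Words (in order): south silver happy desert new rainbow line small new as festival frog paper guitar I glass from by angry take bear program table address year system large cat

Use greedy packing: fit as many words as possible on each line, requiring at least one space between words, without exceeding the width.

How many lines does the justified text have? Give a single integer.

Answer: 8

Derivation:
Line 1: ['south', 'silver', 'happy'] (min_width=18, slack=5)
Line 2: ['desert', 'new', 'rainbow', 'line'] (min_width=23, slack=0)
Line 3: ['small', 'new', 'as', 'festival'] (min_width=21, slack=2)
Line 4: ['frog', 'paper', 'guitar', 'I'] (min_width=19, slack=4)
Line 5: ['glass', 'from', 'by', 'angry'] (min_width=19, slack=4)
Line 6: ['take', 'bear', 'program', 'table'] (min_width=23, slack=0)
Line 7: ['address', 'year', 'system'] (min_width=19, slack=4)
Line 8: ['large', 'cat'] (min_width=9, slack=14)
Total lines: 8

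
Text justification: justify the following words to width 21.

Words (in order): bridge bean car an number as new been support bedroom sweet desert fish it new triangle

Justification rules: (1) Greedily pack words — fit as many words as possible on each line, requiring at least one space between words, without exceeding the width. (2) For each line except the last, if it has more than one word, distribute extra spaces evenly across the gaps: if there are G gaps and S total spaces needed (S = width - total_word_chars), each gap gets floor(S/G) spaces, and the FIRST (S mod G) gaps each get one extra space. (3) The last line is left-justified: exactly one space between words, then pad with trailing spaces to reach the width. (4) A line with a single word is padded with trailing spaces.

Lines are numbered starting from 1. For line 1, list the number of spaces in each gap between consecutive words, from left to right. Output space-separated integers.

Answer: 2 2 2

Derivation:
Line 1: ['bridge', 'bean', 'car', 'an'] (min_width=18, slack=3)
Line 2: ['number', 'as', 'new', 'been'] (min_width=18, slack=3)
Line 3: ['support', 'bedroom', 'sweet'] (min_width=21, slack=0)
Line 4: ['desert', 'fish', 'it', 'new'] (min_width=18, slack=3)
Line 5: ['triangle'] (min_width=8, slack=13)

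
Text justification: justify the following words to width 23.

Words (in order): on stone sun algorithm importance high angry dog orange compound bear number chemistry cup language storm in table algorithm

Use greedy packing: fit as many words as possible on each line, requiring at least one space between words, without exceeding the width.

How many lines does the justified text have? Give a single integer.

Line 1: ['on', 'stone', 'sun', 'algorithm'] (min_width=22, slack=1)
Line 2: ['importance', 'high', 'angry'] (min_width=21, slack=2)
Line 3: ['dog', 'orange', 'compound'] (min_width=19, slack=4)
Line 4: ['bear', 'number', 'chemistry'] (min_width=21, slack=2)
Line 5: ['cup', 'language', 'storm', 'in'] (min_width=21, slack=2)
Line 6: ['table', 'algorithm'] (min_width=15, slack=8)
Total lines: 6

Answer: 6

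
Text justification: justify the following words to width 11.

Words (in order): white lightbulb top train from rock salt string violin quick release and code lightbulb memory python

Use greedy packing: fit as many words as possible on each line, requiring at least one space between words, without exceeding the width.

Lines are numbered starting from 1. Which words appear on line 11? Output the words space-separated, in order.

Line 1: ['white'] (min_width=5, slack=6)
Line 2: ['lightbulb'] (min_width=9, slack=2)
Line 3: ['top', 'train'] (min_width=9, slack=2)
Line 4: ['from', 'rock'] (min_width=9, slack=2)
Line 5: ['salt', 'string'] (min_width=11, slack=0)
Line 6: ['violin'] (min_width=6, slack=5)
Line 7: ['quick'] (min_width=5, slack=6)
Line 8: ['release', 'and'] (min_width=11, slack=0)
Line 9: ['code'] (min_width=4, slack=7)
Line 10: ['lightbulb'] (min_width=9, slack=2)
Line 11: ['memory'] (min_width=6, slack=5)
Line 12: ['python'] (min_width=6, slack=5)

Answer: memory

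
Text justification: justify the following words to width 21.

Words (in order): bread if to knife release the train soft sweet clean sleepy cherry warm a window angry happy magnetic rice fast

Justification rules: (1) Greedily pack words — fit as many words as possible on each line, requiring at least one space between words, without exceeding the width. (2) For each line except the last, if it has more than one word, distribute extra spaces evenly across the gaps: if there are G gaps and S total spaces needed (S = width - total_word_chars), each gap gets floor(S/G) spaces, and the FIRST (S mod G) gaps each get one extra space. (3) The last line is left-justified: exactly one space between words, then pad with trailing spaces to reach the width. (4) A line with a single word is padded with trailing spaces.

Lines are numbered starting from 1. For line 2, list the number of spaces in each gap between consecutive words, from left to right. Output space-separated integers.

Answer: 3 3

Derivation:
Line 1: ['bread', 'if', 'to', 'knife'] (min_width=17, slack=4)
Line 2: ['release', 'the', 'train'] (min_width=17, slack=4)
Line 3: ['soft', 'sweet', 'clean'] (min_width=16, slack=5)
Line 4: ['sleepy', 'cherry', 'warm', 'a'] (min_width=20, slack=1)
Line 5: ['window', 'angry', 'happy'] (min_width=18, slack=3)
Line 6: ['magnetic', 'rice', 'fast'] (min_width=18, slack=3)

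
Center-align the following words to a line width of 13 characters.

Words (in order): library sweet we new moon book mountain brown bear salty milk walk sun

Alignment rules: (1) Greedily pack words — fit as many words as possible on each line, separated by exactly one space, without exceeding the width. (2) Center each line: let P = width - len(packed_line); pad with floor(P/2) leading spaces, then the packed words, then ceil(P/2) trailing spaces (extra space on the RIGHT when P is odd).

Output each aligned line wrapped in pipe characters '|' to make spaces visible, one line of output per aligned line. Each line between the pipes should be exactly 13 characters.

Answer: |library sweet|
| we new moon |
|book mountain|
| brown bear  |
| salty milk  |
|  walk sun   |

Derivation:
Line 1: ['library', 'sweet'] (min_width=13, slack=0)
Line 2: ['we', 'new', 'moon'] (min_width=11, slack=2)
Line 3: ['book', 'mountain'] (min_width=13, slack=0)
Line 4: ['brown', 'bear'] (min_width=10, slack=3)
Line 5: ['salty', 'milk'] (min_width=10, slack=3)
Line 6: ['walk', 'sun'] (min_width=8, slack=5)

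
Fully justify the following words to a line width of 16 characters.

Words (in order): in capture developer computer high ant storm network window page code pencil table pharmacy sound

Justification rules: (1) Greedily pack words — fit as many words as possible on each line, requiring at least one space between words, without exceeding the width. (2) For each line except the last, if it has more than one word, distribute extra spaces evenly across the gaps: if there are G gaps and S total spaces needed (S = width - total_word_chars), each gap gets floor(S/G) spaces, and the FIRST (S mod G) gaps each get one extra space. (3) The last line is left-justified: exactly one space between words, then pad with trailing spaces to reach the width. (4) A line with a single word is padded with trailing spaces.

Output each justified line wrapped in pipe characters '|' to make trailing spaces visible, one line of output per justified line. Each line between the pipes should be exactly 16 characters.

Line 1: ['in', 'capture'] (min_width=10, slack=6)
Line 2: ['developer'] (min_width=9, slack=7)
Line 3: ['computer', 'high'] (min_width=13, slack=3)
Line 4: ['ant', 'storm'] (min_width=9, slack=7)
Line 5: ['network', 'window'] (min_width=14, slack=2)
Line 6: ['page', 'code', 'pencil'] (min_width=16, slack=0)
Line 7: ['table', 'pharmacy'] (min_width=14, slack=2)
Line 8: ['sound'] (min_width=5, slack=11)

Answer: |in       capture|
|developer       |
|computer    high|
|ant        storm|
|network   window|
|page code pencil|
|table   pharmacy|
|sound           |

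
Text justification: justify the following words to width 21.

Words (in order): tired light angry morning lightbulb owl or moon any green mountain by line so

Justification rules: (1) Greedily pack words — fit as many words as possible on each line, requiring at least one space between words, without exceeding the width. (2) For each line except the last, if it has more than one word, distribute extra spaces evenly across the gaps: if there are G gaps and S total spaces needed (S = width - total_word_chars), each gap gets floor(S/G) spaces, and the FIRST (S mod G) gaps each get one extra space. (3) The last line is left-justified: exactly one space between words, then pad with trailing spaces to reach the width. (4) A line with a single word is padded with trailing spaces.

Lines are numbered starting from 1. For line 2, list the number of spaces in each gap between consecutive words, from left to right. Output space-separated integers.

Answer: 1 1

Derivation:
Line 1: ['tired', 'light', 'angry'] (min_width=17, slack=4)
Line 2: ['morning', 'lightbulb', 'owl'] (min_width=21, slack=0)
Line 3: ['or', 'moon', 'any', 'green'] (min_width=17, slack=4)
Line 4: ['mountain', 'by', 'line', 'so'] (min_width=19, slack=2)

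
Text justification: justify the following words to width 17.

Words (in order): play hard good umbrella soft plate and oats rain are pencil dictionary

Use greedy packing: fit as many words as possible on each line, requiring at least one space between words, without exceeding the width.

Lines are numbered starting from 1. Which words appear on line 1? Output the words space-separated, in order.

Answer: play hard good

Derivation:
Line 1: ['play', 'hard', 'good'] (min_width=14, slack=3)
Line 2: ['umbrella', 'soft'] (min_width=13, slack=4)
Line 3: ['plate', 'and', 'oats'] (min_width=14, slack=3)
Line 4: ['rain', 'are', 'pencil'] (min_width=15, slack=2)
Line 5: ['dictionary'] (min_width=10, slack=7)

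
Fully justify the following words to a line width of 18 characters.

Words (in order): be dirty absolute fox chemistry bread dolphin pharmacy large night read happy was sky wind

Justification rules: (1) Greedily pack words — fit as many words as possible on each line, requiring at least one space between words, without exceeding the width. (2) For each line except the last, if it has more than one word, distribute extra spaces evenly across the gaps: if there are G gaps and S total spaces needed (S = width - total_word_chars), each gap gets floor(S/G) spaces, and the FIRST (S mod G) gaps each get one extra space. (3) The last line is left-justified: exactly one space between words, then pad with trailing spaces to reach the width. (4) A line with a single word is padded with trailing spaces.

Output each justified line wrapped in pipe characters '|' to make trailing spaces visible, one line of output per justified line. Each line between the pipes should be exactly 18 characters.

Line 1: ['be', 'dirty', 'absolute'] (min_width=17, slack=1)
Line 2: ['fox', 'chemistry'] (min_width=13, slack=5)
Line 3: ['bread', 'dolphin'] (min_width=13, slack=5)
Line 4: ['pharmacy', 'large'] (min_width=14, slack=4)
Line 5: ['night', 'read', 'happy'] (min_width=16, slack=2)
Line 6: ['was', 'sky', 'wind'] (min_width=12, slack=6)

Answer: |be  dirty absolute|
|fox      chemistry|
|bread      dolphin|
|pharmacy     large|
|night  read  happy|
|was sky wind      |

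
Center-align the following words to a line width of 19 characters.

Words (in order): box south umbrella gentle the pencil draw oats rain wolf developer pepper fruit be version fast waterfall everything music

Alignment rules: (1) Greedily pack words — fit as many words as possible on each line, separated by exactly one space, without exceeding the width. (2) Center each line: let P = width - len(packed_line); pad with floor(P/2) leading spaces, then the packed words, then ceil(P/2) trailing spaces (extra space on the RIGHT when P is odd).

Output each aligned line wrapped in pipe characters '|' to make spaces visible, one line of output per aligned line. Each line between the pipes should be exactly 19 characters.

Answer: |box south umbrella |
| gentle the pencil |
|draw oats rain wolf|
| developer pepper  |
| fruit be version  |
|  fast waterfall   |
| everything music  |

Derivation:
Line 1: ['box', 'south', 'umbrella'] (min_width=18, slack=1)
Line 2: ['gentle', 'the', 'pencil'] (min_width=17, slack=2)
Line 3: ['draw', 'oats', 'rain', 'wolf'] (min_width=19, slack=0)
Line 4: ['developer', 'pepper'] (min_width=16, slack=3)
Line 5: ['fruit', 'be', 'version'] (min_width=16, slack=3)
Line 6: ['fast', 'waterfall'] (min_width=14, slack=5)
Line 7: ['everything', 'music'] (min_width=16, slack=3)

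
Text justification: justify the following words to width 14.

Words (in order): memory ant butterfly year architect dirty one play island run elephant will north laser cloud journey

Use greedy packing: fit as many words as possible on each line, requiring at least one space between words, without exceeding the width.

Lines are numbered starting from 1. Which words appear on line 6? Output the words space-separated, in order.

Answer: elephant will

Derivation:
Line 1: ['memory', 'ant'] (min_width=10, slack=4)
Line 2: ['butterfly', 'year'] (min_width=14, slack=0)
Line 3: ['architect'] (min_width=9, slack=5)
Line 4: ['dirty', 'one', 'play'] (min_width=14, slack=0)
Line 5: ['island', 'run'] (min_width=10, slack=4)
Line 6: ['elephant', 'will'] (min_width=13, slack=1)
Line 7: ['north', 'laser'] (min_width=11, slack=3)
Line 8: ['cloud', 'journey'] (min_width=13, slack=1)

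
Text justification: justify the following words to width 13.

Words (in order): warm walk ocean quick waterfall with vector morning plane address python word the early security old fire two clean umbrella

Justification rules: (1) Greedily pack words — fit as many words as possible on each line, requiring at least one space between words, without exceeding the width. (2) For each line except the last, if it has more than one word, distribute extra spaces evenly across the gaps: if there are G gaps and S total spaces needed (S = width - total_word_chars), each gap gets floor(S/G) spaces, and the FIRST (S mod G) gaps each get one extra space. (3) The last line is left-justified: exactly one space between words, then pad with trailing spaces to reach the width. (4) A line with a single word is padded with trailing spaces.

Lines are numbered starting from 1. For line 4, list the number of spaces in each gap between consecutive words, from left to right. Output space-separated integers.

Answer: 3

Derivation:
Line 1: ['warm', 'walk'] (min_width=9, slack=4)
Line 2: ['ocean', 'quick'] (min_width=11, slack=2)
Line 3: ['waterfall'] (min_width=9, slack=4)
Line 4: ['with', 'vector'] (min_width=11, slack=2)
Line 5: ['morning', 'plane'] (min_width=13, slack=0)
Line 6: ['address'] (min_width=7, slack=6)
Line 7: ['python', 'word'] (min_width=11, slack=2)
Line 8: ['the', 'early'] (min_width=9, slack=4)
Line 9: ['security', 'old'] (min_width=12, slack=1)
Line 10: ['fire', 'two'] (min_width=8, slack=5)
Line 11: ['clean'] (min_width=5, slack=8)
Line 12: ['umbrella'] (min_width=8, slack=5)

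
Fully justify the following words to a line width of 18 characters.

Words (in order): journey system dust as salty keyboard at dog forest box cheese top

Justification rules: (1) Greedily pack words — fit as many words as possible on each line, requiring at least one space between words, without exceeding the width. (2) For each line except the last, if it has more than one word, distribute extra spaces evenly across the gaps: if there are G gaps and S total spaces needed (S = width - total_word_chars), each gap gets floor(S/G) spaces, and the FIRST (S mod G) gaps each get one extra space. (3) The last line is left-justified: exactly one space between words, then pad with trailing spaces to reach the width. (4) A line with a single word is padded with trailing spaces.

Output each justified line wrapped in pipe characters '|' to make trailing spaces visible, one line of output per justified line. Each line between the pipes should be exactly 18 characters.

Answer: |journey     system|
|dust    as   salty|
|keyboard   at  dog|
|forest  box cheese|
|top               |

Derivation:
Line 1: ['journey', 'system'] (min_width=14, slack=4)
Line 2: ['dust', 'as', 'salty'] (min_width=13, slack=5)
Line 3: ['keyboard', 'at', 'dog'] (min_width=15, slack=3)
Line 4: ['forest', 'box', 'cheese'] (min_width=17, slack=1)
Line 5: ['top'] (min_width=3, slack=15)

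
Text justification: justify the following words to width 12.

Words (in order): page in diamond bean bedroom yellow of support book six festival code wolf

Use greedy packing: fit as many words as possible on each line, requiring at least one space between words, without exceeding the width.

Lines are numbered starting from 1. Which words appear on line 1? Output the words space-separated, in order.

Line 1: ['page', 'in'] (min_width=7, slack=5)
Line 2: ['diamond', 'bean'] (min_width=12, slack=0)
Line 3: ['bedroom'] (min_width=7, slack=5)
Line 4: ['yellow', 'of'] (min_width=9, slack=3)
Line 5: ['support', 'book'] (min_width=12, slack=0)
Line 6: ['six', 'festival'] (min_width=12, slack=0)
Line 7: ['code', 'wolf'] (min_width=9, slack=3)

Answer: page in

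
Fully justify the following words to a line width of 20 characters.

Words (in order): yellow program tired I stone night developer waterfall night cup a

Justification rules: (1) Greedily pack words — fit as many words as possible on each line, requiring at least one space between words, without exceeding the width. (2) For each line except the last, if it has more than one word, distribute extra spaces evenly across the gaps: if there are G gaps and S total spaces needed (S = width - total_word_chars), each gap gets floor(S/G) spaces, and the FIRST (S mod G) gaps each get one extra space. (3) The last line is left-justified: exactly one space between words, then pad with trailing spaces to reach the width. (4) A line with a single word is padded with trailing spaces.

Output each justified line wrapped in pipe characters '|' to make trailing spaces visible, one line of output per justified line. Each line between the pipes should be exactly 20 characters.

Line 1: ['yellow', 'program', 'tired'] (min_width=20, slack=0)
Line 2: ['I', 'stone', 'night'] (min_width=13, slack=7)
Line 3: ['developer', 'waterfall'] (min_width=19, slack=1)
Line 4: ['night', 'cup', 'a'] (min_width=11, slack=9)

Answer: |yellow program tired|
|I     stone    night|
|developer  waterfall|
|night cup a         |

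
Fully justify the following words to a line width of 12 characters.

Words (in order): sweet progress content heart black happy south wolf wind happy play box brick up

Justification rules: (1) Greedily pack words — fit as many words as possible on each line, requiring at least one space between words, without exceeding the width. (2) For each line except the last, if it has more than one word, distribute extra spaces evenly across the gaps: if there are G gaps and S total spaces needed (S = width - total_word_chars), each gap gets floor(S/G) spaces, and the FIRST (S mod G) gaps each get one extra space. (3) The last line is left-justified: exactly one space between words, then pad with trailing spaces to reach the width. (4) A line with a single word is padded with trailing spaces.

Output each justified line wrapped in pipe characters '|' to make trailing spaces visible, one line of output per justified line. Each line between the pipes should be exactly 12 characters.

Answer: |sweet       |
|progress    |
|content     |
|heart  black|
|happy  south|
|wolf    wind|
|happy   play|
|box brick up|

Derivation:
Line 1: ['sweet'] (min_width=5, slack=7)
Line 2: ['progress'] (min_width=8, slack=4)
Line 3: ['content'] (min_width=7, slack=5)
Line 4: ['heart', 'black'] (min_width=11, slack=1)
Line 5: ['happy', 'south'] (min_width=11, slack=1)
Line 6: ['wolf', 'wind'] (min_width=9, slack=3)
Line 7: ['happy', 'play'] (min_width=10, slack=2)
Line 8: ['box', 'brick', 'up'] (min_width=12, slack=0)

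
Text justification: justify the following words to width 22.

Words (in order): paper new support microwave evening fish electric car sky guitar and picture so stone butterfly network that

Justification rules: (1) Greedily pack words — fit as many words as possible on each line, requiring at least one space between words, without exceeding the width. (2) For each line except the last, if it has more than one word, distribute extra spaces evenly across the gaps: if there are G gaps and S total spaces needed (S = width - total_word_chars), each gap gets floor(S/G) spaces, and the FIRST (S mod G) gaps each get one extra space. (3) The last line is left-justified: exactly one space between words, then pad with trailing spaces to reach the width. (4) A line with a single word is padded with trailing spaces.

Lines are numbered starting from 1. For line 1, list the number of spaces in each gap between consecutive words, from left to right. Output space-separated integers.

Line 1: ['paper', 'new', 'support'] (min_width=17, slack=5)
Line 2: ['microwave', 'evening', 'fish'] (min_width=22, slack=0)
Line 3: ['electric', 'car', 'sky'] (min_width=16, slack=6)
Line 4: ['guitar', 'and', 'picture', 'so'] (min_width=21, slack=1)
Line 5: ['stone', 'butterfly'] (min_width=15, slack=7)
Line 6: ['network', 'that'] (min_width=12, slack=10)

Answer: 4 3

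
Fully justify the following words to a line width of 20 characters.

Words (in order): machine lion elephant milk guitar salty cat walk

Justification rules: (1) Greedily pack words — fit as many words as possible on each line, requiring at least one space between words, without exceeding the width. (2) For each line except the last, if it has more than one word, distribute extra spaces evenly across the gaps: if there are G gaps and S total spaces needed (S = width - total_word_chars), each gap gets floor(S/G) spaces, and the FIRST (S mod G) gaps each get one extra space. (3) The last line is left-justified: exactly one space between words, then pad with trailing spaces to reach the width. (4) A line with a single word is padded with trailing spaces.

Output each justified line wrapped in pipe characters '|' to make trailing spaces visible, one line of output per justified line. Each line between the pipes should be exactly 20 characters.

Line 1: ['machine', 'lion'] (min_width=12, slack=8)
Line 2: ['elephant', 'milk', 'guitar'] (min_width=20, slack=0)
Line 3: ['salty', 'cat', 'walk'] (min_width=14, slack=6)

Answer: |machine         lion|
|elephant milk guitar|
|salty cat walk      |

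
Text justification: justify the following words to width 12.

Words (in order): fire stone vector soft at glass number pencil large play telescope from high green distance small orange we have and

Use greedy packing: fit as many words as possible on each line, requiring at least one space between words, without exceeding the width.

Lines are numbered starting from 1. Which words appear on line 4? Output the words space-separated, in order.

Answer: number

Derivation:
Line 1: ['fire', 'stone'] (min_width=10, slack=2)
Line 2: ['vector', 'soft'] (min_width=11, slack=1)
Line 3: ['at', 'glass'] (min_width=8, slack=4)
Line 4: ['number'] (min_width=6, slack=6)
Line 5: ['pencil', 'large'] (min_width=12, slack=0)
Line 6: ['play'] (min_width=4, slack=8)
Line 7: ['telescope'] (min_width=9, slack=3)
Line 8: ['from', 'high'] (min_width=9, slack=3)
Line 9: ['green'] (min_width=5, slack=7)
Line 10: ['distance'] (min_width=8, slack=4)
Line 11: ['small', 'orange'] (min_width=12, slack=0)
Line 12: ['we', 'have', 'and'] (min_width=11, slack=1)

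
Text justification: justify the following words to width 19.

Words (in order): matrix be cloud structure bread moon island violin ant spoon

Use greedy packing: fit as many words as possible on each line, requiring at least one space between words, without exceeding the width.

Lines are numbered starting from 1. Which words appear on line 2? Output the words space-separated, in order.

Line 1: ['matrix', 'be', 'cloud'] (min_width=15, slack=4)
Line 2: ['structure', 'bread'] (min_width=15, slack=4)
Line 3: ['moon', 'island', 'violin'] (min_width=18, slack=1)
Line 4: ['ant', 'spoon'] (min_width=9, slack=10)

Answer: structure bread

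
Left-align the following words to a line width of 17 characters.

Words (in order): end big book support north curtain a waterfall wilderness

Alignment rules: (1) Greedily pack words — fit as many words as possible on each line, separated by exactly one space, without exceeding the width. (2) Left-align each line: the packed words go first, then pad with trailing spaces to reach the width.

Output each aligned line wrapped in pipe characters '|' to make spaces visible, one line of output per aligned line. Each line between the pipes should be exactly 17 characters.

Answer: |end big book     |
|support north    |
|curtain a        |
|waterfall        |
|wilderness       |

Derivation:
Line 1: ['end', 'big', 'book'] (min_width=12, slack=5)
Line 2: ['support', 'north'] (min_width=13, slack=4)
Line 3: ['curtain', 'a'] (min_width=9, slack=8)
Line 4: ['waterfall'] (min_width=9, slack=8)
Line 5: ['wilderness'] (min_width=10, slack=7)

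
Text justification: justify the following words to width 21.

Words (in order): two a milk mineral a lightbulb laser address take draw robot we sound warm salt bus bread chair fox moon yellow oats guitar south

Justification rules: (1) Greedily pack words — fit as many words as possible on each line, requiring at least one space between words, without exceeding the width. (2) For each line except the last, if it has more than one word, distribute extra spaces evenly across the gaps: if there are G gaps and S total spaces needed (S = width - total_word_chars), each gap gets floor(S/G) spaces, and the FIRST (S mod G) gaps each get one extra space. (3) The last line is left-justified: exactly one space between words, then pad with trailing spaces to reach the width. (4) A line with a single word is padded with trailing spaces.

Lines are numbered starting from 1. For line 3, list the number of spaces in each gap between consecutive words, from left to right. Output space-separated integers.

Line 1: ['two', 'a', 'milk', 'mineral', 'a'] (min_width=20, slack=1)
Line 2: ['lightbulb', 'laser'] (min_width=15, slack=6)
Line 3: ['address', 'take', 'draw'] (min_width=17, slack=4)
Line 4: ['robot', 'we', 'sound', 'warm'] (min_width=19, slack=2)
Line 5: ['salt', 'bus', 'bread', 'chair'] (min_width=20, slack=1)
Line 6: ['fox', 'moon', 'yellow', 'oats'] (min_width=20, slack=1)
Line 7: ['guitar', 'south'] (min_width=12, slack=9)

Answer: 3 3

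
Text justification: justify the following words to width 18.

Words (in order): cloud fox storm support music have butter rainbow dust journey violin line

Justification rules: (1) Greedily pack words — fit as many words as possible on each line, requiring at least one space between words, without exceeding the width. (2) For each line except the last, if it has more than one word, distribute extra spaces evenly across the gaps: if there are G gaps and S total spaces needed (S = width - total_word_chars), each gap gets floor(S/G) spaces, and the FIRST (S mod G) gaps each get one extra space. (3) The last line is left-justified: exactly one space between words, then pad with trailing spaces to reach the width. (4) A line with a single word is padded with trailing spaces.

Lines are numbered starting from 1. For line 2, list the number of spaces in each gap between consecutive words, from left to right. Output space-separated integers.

Line 1: ['cloud', 'fox', 'storm'] (min_width=15, slack=3)
Line 2: ['support', 'music', 'have'] (min_width=18, slack=0)
Line 3: ['butter', 'rainbow'] (min_width=14, slack=4)
Line 4: ['dust', 'journey'] (min_width=12, slack=6)
Line 5: ['violin', 'line'] (min_width=11, slack=7)

Answer: 1 1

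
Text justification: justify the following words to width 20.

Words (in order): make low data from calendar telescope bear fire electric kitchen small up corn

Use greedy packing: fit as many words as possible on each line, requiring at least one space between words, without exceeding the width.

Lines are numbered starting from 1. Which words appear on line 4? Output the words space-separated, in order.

Line 1: ['make', 'low', 'data', 'from'] (min_width=18, slack=2)
Line 2: ['calendar', 'telescope'] (min_width=18, slack=2)
Line 3: ['bear', 'fire', 'electric'] (min_width=18, slack=2)
Line 4: ['kitchen', 'small', 'up'] (min_width=16, slack=4)
Line 5: ['corn'] (min_width=4, slack=16)

Answer: kitchen small up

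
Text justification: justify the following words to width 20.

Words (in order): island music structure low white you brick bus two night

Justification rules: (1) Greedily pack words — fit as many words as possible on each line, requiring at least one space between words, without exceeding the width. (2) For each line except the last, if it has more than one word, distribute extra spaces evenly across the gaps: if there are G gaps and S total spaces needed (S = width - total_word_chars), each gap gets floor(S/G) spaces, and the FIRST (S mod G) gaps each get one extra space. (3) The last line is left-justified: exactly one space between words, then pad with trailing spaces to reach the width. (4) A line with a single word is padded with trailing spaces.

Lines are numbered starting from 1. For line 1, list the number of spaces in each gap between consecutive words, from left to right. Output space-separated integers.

Answer: 9

Derivation:
Line 1: ['island', 'music'] (min_width=12, slack=8)
Line 2: ['structure', 'low', 'white'] (min_width=19, slack=1)
Line 3: ['you', 'brick', 'bus', 'two'] (min_width=17, slack=3)
Line 4: ['night'] (min_width=5, slack=15)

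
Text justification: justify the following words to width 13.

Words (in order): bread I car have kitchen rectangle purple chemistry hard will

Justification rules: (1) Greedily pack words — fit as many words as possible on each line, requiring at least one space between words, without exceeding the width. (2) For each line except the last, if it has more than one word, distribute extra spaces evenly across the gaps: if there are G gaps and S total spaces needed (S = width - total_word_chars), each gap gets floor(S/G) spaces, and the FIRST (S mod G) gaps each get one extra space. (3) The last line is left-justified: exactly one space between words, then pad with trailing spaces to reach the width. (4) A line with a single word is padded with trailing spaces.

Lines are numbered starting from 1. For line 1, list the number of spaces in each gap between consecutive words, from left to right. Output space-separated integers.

Line 1: ['bread', 'I', 'car'] (min_width=11, slack=2)
Line 2: ['have', 'kitchen'] (min_width=12, slack=1)
Line 3: ['rectangle'] (min_width=9, slack=4)
Line 4: ['purple'] (min_width=6, slack=7)
Line 5: ['chemistry'] (min_width=9, slack=4)
Line 6: ['hard', 'will'] (min_width=9, slack=4)

Answer: 2 2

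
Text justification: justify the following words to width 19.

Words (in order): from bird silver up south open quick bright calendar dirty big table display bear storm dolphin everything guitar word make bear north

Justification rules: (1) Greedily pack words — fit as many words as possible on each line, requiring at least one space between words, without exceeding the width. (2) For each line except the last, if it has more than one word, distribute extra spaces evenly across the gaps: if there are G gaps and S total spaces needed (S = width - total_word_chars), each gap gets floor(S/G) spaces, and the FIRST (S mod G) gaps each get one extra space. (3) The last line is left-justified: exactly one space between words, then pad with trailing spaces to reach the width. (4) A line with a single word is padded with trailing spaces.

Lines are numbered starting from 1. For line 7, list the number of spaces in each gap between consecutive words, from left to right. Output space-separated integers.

Line 1: ['from', 'bird', 'silver', 'up'] (min_width=19, slack=0)
Line 2: ['south', 'open', 'quick'] (min_width=16, slack=3)
Line 3: ['bright', 'calendar'] (min_width=15, slack=4)
Line 4: ['dirty', 'big', 'table'] (min_width=15, slack=4)
Line 5: ['display', 'bear', 'storm'] (min_width=18, slack=1)
Line 6: ['dolphin', 'everything'] (min_width=18, slack=1)
Line 7: ['guitar', 'word', 'make'] (min_width=16, slack=3)
Line 8: ['bear', 'north'] (min_width=10, slack=9)

Answer: 3 2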